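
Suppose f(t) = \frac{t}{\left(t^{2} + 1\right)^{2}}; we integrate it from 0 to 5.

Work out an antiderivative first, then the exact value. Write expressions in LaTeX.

f matches the chain-rule pattern g'(h)*h' with inner function h(t) = 2 t^{2} + 2; substituting u = h(t) collapses the integral.
F(t) = - \frac{1}{2 t^{2} + 2} is an antiderivative of f.
Check: d/dt[- \frac{1}{2 t^{2} + 2}] = \frac{t}{t^{4} + 2 t^{2} + 1}, which equals f(t).
F(5) = - \frac{1}{52}; F(0) = - \frac{1}{2}.
Integral = F(5) - F(0) = \frac{25}{52}.

Antiderivative: F(t) = - \frac{1}{2 t^{2} + 2}; value = \frac{25}{52}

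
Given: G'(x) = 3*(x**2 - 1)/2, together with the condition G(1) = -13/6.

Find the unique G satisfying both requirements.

G(x) = x**3/2 - 3*x/2 - 7/6

Whatever form G(x) takes, its d/dx must return the stated G'(x).
A general antiderivative is x**3/2 - 3*x/2 - 5/3 + C.
The condition gives C = -13/6 - (-8/3) = 1/2.
So G(x) = x**3/2 - 3*x/2 - 7/6.
Check: d/dx[x**3/2 - 3*x/2 - 7/6] = 3*x**2/2 - 3/2, which equals G'(x).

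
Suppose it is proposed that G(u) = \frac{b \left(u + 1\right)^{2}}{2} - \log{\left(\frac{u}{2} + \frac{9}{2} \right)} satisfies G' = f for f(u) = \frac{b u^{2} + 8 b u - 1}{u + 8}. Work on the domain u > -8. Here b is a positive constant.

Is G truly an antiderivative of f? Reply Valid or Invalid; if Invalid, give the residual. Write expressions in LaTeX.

Invalid: d/du[G] - f = \frac{b u^{2} + 17 b u + 72 b + 1}{u^{2} + 17 u + 72}, which is not 0.

d/du[G] = \frac{b u^{2} + 10 b u + 9 b - 1}{u + 9}
d/du[G] - f(u) = \frac{b u^{2} + 17 b u + 72 b + 1}{u^{2} + 17 u + 72} != 0.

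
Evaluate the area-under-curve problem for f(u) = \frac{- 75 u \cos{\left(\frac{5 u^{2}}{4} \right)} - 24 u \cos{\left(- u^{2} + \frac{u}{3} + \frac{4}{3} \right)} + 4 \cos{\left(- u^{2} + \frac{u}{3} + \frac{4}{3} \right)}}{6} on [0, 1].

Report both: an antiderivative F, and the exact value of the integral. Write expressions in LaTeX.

Antiderivative: F(u) = - 5 \sin{\left(\frac{5 u^{2}}{4} \right)} + 2 \sin{\left(- u^{2} + \frac{u}{3} + \frac{4}{3} \right)}; value = - 5 \sin{\left(\frac{5}{4} \right)} - 2 \sin{\left(\frac{4}{3} \right)} + 2 \sin{\left(\frac{2}{3} \right)}

Any candidate F(u) must reproduce f(u) exactly when differentiated.
F(u) = - 5 \sin{\left(\frac{5 u^{2}}{4} \right)} + 2 \sin{\left(- u^{2} + \frac{u}{3} + \frac{4}{3} \right)} is an antiderivative of f.
Check: d/du[- 5 \sin{\left(\frac{5 u^{2}}{4} \right)} + 2 \sin{\left(- u^{2} + \frac{u}{3} + \frac{4}{3} \right)}] = - \frac{25 u \cos{\left(\frac{5 u^{2}}{4} \right)}}{2} - 4 u \cos{\left(- u^{2} + \frac{u}{3} + \frac{4}{3} \right)} + \frac{2 \cos{\left(- u^{2} + \frac{u}{3} + \frac{4}{3} \right)}}{3}, which equals f(u).
F(1) = - 5 \sin{\left(\frac{5}{4} \right)} + 2 \sin{\left(\frac{2}{3} \right)}; F(0) = 2 \sin{\left(\frac{4}{3} \right)}.
Integral = F(1) - F(0) = - 5 \sin{\left(\frac{5}{4} \right)} - 2 \sin{\left(\frac{4}{3} \right)} + 2 \sin{\left(\frac{2}{3} \right)}.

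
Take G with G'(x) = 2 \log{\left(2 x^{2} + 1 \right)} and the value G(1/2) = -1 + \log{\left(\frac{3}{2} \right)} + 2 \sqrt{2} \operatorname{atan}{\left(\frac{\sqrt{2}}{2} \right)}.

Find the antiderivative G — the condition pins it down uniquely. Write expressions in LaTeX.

A first test for any G(x): its x-derivative must equal the given G'(x).
A general antiderivative is 2 x \log{\left(2 x^{2} + 1 \right)} - 4 x + 2 \sqrt{2} \operatorname{atan}{\left(\sqrt{2} x \right)} + C.
The condition gives C = -1 + \log{\left(\frac{3}{2} \right)} + 2 \sqrt{2} \operatorname{atan}{\left(\frac{\sqrt{2}}{2} \right)} - (-2 + \log{\left(\frac{3}{2} \right)} + 2 \sqrt{2} \operatorname{atan}{\left(\frac{\sqrt{2}}{2} \right)}) = 1.
So G(x) = 2 x \log{\left(2 x^{2} + 1 \right)} - 4 x + 2 \sqrt{2} \operatorname{atan}{\left(\sqrt{2} x \right)} + 1.
Check: d/dx[2 x \log{\left(2 x^{2} + 1 \right)} - 4 x + 2 \sqrt{2} \operatorname{atan}{\left(\sqrt{2} x \right)} + 1] = 2 \log{\left(2 x^{2} + 1 \right)} = G'(x).

G(x) = 2 x \log{\left(2 x^{2} + 1 \right)} - 4 x + 2 \sqrt{2} \operatorname{atan}{\left(\sqrt{2} x \right)} + 1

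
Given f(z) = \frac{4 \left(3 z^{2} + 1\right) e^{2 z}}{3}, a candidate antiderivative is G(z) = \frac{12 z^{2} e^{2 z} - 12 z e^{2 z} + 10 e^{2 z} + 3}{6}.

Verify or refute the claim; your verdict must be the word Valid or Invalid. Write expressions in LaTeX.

Valid - differentiating G returns exactly f.

d/dz[G] = 4 z^{2} e^{2 z} + \frac{4 e^{2 z}}{3}
This equals f(z) exactly, so the claim holds.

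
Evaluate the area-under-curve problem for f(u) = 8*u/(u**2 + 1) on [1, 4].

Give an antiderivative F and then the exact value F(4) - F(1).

The substitution w = u**2/2 + 1/2 works: f is exactly (dF/dw)*(dw/du) for that inner function.
F(u) = 4*log(u**2/2 + 1/2) is an antiderivative of f.
Check: d/du[4*log(u**2/2 + 1/2)] = 8*u/(u**2 + 1) = f(u).
F(4) = 4*log(17/2); F(1) = 0.
Integral = F(4) - F(1) = 4*log(17/2).

Antiderivative: F(u) = 4*log(u**2/2 + 1/2); value = 4*log(17/2)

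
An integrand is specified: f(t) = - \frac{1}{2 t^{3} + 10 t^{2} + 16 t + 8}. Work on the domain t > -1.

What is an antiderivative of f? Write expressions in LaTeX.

An antiderivative is F(t) = - \frac{t \log{\left(t + 1 \right)} - t \log{\left(t + 2 \right)} + 2 \log{\left(t + 1 \right)} - 2 \log{\left(t + 2 \right)} + 1}{2 \left(t + 2\right)}.

The denominator factors as 2 \left(t + 1\right) \left(t + 2\right)^{2}; partial fractions split f into directly integrable pieces: \frac{1}{2 \left(t + 2\right)} + \frac{1}{2 \left(t + 2\right)^{2}} - \frac{1}{2 \left(t + 1\right)}.
Check: d/dt[- \frac{t \log{\left(t + 1 \right)} - t \log{\left(t + 2 \right)} + 2 \log{\left(t + 1 \right)} - 2 \log{\left(t + 2 \right)} + 1}{2 \left(t + 2\right)}] = - \frac{1}{2 t^{3} + 10 t^{2} + 16 t + 8} = f(t).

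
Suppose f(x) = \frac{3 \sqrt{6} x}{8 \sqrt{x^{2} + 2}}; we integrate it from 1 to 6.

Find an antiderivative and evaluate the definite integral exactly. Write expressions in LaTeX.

The substitution u = \frac{3 x^{2}}{2} + 3 works: f is exactly (dF/du)*(du/dx) for that inner function.
F(x) = \frac{3 \sqrt{6} \sqrt{x^{2} + 2}}{8} is an antiderivative of f.
Check: d/dx[\frac{3 \sqrt{6} \sqrt{x^{2} + 2}}{8}] = \frac{3 \sqrt{6} x}{8 \sqrt{x^{2} + 2}} = f(x).
F(6) = \frac{3 \sqrt{57}}{4}; F(1) = \frac{9 \sqrt{2}}{8}.
Integral = F(6) - F(1) = - \frac{9 \sqrt{2}}{8} + \frac{3 \sqrt{57}}{4}.

Antiderivative: F(x) = \frac{3 \sqrt{6} \sqrt{x^{2} + 2}}{8}; value = - \frac{9 \sqrt{2}}{8} + \frac{3 \sqrt{57}}{4}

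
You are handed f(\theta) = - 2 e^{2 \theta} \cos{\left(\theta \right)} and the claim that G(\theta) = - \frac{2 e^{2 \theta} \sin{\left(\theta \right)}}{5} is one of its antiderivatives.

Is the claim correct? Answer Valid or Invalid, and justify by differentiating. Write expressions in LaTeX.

d/d\theta[G] = - \frac{4 e^{2 \theta} \sin{\left(\theta \right)}}{5} - \frac{2 e^{2 \theta} \cos{\left(\theta \right)}}{5}
d/d\theta[G] - f(\theta) = - \frac{4 e^{2 \theta} \sin{\left(\theta \right)}}{5} + \frac{8 e^{2 \theta} \cos{\left(\theta \right)}}{5} != 0.

Invalid: d/d\theta[G] - f = - \frac{4 e^{2 \theta} \sin{\left(\theta \right)}}{5} + \frac{8 e^{2 \theta} \cos{\left(\theta \right)}}{5}, which is not 0.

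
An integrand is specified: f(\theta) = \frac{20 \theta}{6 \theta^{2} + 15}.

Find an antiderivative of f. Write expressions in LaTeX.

f matches the chain-rule pattern g'(h)*h' with inner function h(\theta) = \theta^{2} + \frac{5}{2}; substituting u = h(\theta) collapses the integral.
Check: d/d\theta[\frac{5 \log{\left(\theta^{2} + \frac{5}{2} \right)}}{3}] = \frac{20 \theta}{6 \theta^{2} + 15} = f(\theta).

An antiderivative is F(\theta) = \frac{5 \log{\left(\theta^{2} + \frac{5}{2} \right)}}{3}.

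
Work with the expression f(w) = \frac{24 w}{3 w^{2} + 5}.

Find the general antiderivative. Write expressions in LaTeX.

F(w) = 4 \log{\left(w^{2} + \frac{5}{3} \right)} + C

f matches the chain-rule pattern g'(h)*h' with inner function h(w) = w^{2} + \frac{5}{3}; substituting u = h(w) collapses the integral.
Check: d/dw[4 \log{\left(w^{2} + \frac{5}{3} \right)}] = \frac{24 w}{3 w^{2} + 5} = f(w).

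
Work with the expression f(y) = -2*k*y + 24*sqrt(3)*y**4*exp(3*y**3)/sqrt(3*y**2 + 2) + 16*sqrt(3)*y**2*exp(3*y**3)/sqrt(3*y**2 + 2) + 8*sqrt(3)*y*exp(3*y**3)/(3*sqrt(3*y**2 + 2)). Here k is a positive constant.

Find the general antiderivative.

The integrand splits into summands that can be handled one at a time.
Check: d/dy[-k*y**2 + 8*sqrt(y**2 + 2/3)*exp(3*y**3)/3] = sqrt(3)*(-2*sqrt(3)*k*y*sqrt(3*y**2 + 2) + 72*y**4*exp(3*y**3) + 48*y**2*exp(3*y**3) + 8*y*exp(3*y**3))/(3*sqrt(3*y**2 + 2)), which equals f(y).

F(y) = -k*y**2 + 8*sqrt(y**2 + 2/3)*exp(3*y**3)/3 + C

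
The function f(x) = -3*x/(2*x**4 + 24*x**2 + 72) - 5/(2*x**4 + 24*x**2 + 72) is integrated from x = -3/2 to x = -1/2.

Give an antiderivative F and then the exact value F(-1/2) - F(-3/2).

Antiderivative: F(x) = (-5*sqrt(6)*x**2*atan(sqrt(6)*x/6) - 30*x - 30*sqrt(6)*atan(sqrt(6)*x/6) + 108)/(144*x**2 + 864); value = -5*sqrt(6)*atan(sqrt(6)/4)/144 + 13/1650 + 5*sqrt(6)*atan(sqrt(6)/12)/144

The integrand splits into summands that can be handled one at a time.
F(x) = (-5*sqrt(6)*x**2*atan(sqrt(6)*x/6) - 30*x - 30*sqrt(6)*atan(sqrt(6)*x/6) + 108)/(144*x**2 + 864) is an antiderivative of f.
Check: d/dx[(-5*sqrt(6)*x**2*atan(sqrt(6)*x/6) - 30*x - 30*sqrt(6)*atan(sqrt(6)*x/6) + 108)/(144*x**2 + 864)] = (-3*x - 5)/(2*x**4 + 24*x**2 + 72), which equals f(x).
F(-1/2) = 5*sqrt(6)*atan(sqrt(6)/12)/144 + 41/300; F(-3/2) = 5*sqrt(6)*atan(sqrt(6)/4)/144 + 17/132.
Integral = F(-1/2) - F(-3/2) = -5*sqrt(6)*atan(sqrt(6)/4)/144 + 13/1650 + 5*sqrt(6)*atan(sqrt(6)/12)/144.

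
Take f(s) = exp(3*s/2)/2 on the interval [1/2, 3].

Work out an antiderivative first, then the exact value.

Antiderivative: F(s) = exp(3*s/2)/3; value = -exp(3/4)/3 + exp(9/2)/3

Whatever form F(s) takes, F'(s) = f(s) is non-negotiable.
F(s) = exp(3*s/2)/3 is an antiderivative of f.
Check: d/ds[exp(3*s/2)/3] = exp(3*s/2)/2 = f(s).
F(3) = exp(9/2)/3; F(1/2) = exp(3/4)/3.
Integral = F(3) - F(1/2) = -exp(3/4)/3 + exp(9/2)/3.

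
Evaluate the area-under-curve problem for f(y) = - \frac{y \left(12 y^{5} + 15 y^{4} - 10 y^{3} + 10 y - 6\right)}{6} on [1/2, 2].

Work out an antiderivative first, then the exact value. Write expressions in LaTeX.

Antiderivative: F(y) = - \frac{y^{2} \left(72 y^{5} + 105 y^{4} - 84 y^{3} + 140 y - 126\right)}{252}; value = - \frac{98691}{1792}

Any candidate F(y) must reproduce f(y) exactly when differentiated.
F(y) = - \frac{y^{2} \left(72 y^{5} + 105 y^{4} - 84 y^{3} + 140 y - 126\right)}{252} is an antiderivative of f.
Check: d/dy[- \frac{y^{2} \left(72 y^{5} + 105 y^{4} - 84 y^{3} + 140 y - 126\right)}{252}] = - 2 y^{6} - \frac{5 y^{5}}{2} + \frac{5 y^{4}}{3} - \frac{5 y^{2}}{3} + y, which equals f(y).
F(2) = - \frac{3466}{63}; F(1/2) = \frac{923}{16128}.
Integral = F(2) - F(1/2) = - \frac{98691}{1792}.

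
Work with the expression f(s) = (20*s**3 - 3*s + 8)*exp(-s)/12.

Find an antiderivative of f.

Recognize the product-rule pattern: f = u'v + uv' with u = -5*s**3/3 - 5*s**2 - 39*s/4 - 125/12, v = exp(-s), so integration by parts undoes it.
Check: d/ds[(-20*s**3 - 60*s**2 - 117*s - 125)*exp(-s)/12] = (20*s**3 - 3*s + 8)*exp(-s)/12 = f(s).

An antiderivative is F(s) = (-20*s**3 - 60*s**2 - 117*s - 125)*exp(-s)/12.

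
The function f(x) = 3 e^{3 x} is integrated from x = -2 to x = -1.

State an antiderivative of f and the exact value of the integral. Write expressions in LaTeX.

Antiderivative: F(x) = e^{3 x}; value = - \frac{1}{e^{6}} + e^{-3}

A candidate is checked by its d/dx: the result must match f(x).
F(x) = e^{3 x} is an antiderivative of f.
Check: d/dx[e^{3 x}] = 3 e^{3 x} = f(x).
F(-1) = e^{-3}; F(-2) = e^{-6}.
Integral = F(-1) - F(-2) = - \frac{1}{e^{6}} + e^{-3}.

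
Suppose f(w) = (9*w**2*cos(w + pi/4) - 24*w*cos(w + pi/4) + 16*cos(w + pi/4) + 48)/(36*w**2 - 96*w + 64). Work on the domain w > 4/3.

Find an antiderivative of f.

An antiderivative is F(w) = ((3*w - 4)*sin(w + pi/4) - 16)/(4*(3*w - 4)).

Differentiate the proposed F(w) back; it has to land on f(w) exactly.
Check: d/dw[((3*w - 4)*sin(w + pi/4) - 16)/(4*(3*w - 4))] = (9*w**2*cos(w + pi/4) - 24*w*cos(w + pi/4) + 16*cos(w + pi/4) + 48)/(36*w**2 - 96*w + 64) = f(w).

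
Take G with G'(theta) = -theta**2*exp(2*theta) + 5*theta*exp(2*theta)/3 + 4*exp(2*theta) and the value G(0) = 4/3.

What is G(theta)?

G(theta) = (-3*theta**2 + 8*theta + 8)*exp(2*theta)/6

Recognize the product-rule pattern: G'(theta) = u'v + uv' with u = -theta**2/2 + 4*theta/3 + 4/3, v = exp(2*theta), so integration by parts undoes it.
A general antiderivative is (-3*theta**2 + 8*theta + 8)*exp(2*theta)/6 + C.
The condition gives C = 4/3 - (4/3) = 0.
So G(theta) = (-3*theta**2 + 8*theta + 8)*exp(2*theta)/6.
Check: d/dtheta[(-3*theta**2 + 8*theta + 8)*exp(2*theta)/6] = -theta**2*exp(2*theta) + 5*theta*exp(2*theta)/3 + 4*exp(2*theta) = G'(theta).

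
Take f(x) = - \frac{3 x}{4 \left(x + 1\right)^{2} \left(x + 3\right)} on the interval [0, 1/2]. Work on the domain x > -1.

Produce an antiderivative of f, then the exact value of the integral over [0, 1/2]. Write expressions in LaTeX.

The denominator factors as 4 \left(x + 1\right)^{2} \left(x + 3\right); partial fractions split f into directly integrable pieces: \frac{9}{16 \left(x + 3\right)} - \frac{9}{16 \left(x + 1\right)} + \frac{3}{8 \left(x + 1\right)^{2}}.
F(x) = - \frac{9 \log{\left(x + 1 \right)}}{16} + \frac{9 \log{\left(x + 3 \right)}}{16} - \frac{3}{8 x + 8} is an antiderivative of f.
Check: d/dx[- \frac{9 \log{\left(x + 1 \right)}}{16} + \frac{9 \log{\left(x + 3 \right)}}{16} - \frac{3}{8 x + 8}] = - \frac{3 x}{4 x^{3} + 20 x^{2} + 28 x + 12}, which equals f(x).
F(1/2) = - \frac{1}{4} - \frac{9 \log{\left(\frac{3}{2} \right)}}{16} + \frac{9 \log{\left(\frac{7}{2} \right)}}{16}; F(0) = - \frac{3}{8} + \frac{9 \log{\left(3 \right)}}{16}.
Integral = F(1/2) - F(0) = - \frac{9 \log{\left(3 \right)}}{16} - \frac{9 \log{\left(\frac{3}{2} \right)}}{16} + \frac{1}{8} + \frac{9 \log{\left(\frac{7}{2} \right)}}{16}.

Antiderivative: F(x) = - \frac{9 \log{\left(x + 1 \right)}}{16} + \frac{9 \log{\left(x + 3 \right)}}{16} - \frac{3}{8 x + 8}; value = - \frac{9 \log{\left(3 \right)}}{16} - \frac{9 \log{\left(\frac{3}{2} \right)}}{16} + \frac{1}{8} + \frac{9 \log{\left(\frac{7}{2} \right)}}{16}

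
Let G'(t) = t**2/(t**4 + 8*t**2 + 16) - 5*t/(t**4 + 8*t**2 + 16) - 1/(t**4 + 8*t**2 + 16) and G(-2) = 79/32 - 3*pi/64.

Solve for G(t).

The integrand splits into summands that can be handled one at a time.
A general antiderivative is (20 - 5*t)/(8*t**2 + 32) + 3*atan(t/2)/16 + C.
The condition gives C = 79/32 - 3*pi/64 - (15/32 - 3*pi/64) = 2.
So G(t) = -5*t/(8*t**2 + 32) + 3*atan(t/2)/16 + 2 + 20/(8*t**2 + 32).
Check: d/dt[-5*t/(8*t**2 + 32) + 3*atan(t/2)/16 + 2 + 20/(8*t**2 + 32)] = (t**2 - 5*t - 1)/(t**4 + 8*t**2 + 16), which equals G'(t).

G(t) = -5*t/(8*t**2 + 32) + 3*atan(t/2)/16 + 2 + 20/(8*t**2 + 32)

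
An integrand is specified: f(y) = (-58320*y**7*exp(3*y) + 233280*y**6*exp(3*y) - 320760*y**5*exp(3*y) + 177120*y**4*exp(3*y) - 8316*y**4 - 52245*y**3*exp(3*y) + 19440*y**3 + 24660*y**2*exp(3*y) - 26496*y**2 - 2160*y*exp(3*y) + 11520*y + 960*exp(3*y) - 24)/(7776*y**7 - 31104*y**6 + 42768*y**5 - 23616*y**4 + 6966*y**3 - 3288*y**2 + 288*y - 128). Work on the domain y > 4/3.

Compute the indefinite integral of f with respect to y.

Since d/dy undoes antidifferentiation here, F'(y) = f(y) is required of F(y).
Check: d/dy[(-1080*y**4*exp(3*y) + 2880*y**3*exp(3*y) - 2010*y**2*exp(3*y) + 231*y**2 + 240*y*exp(3*y) - 360*y - 160*exp(3*y) + 248)/(432*y**4 - 1152*y**3 + 804*y**2 - 96*y + 64)] = (-58320*y**7*exp(3*y) + 233280*y**6*exp(3*y) - 320760*y**5*exp(3*y) + 177120*y**4*exp(3*y) - 8316*y**4 - 52245*y**3*exp(3*y) + 19440*y**3 + 24660*y**2*exp(3*y) - 26496*y**2 - 2160*y*exp(3*y) + 11520*y + 960*exp(3*y) - 24)/(7776*y**7 - 31104*y**6 + 42768*y**5 - 23616*y**4 + 6966*y**3 - 3288*y**2 + 288*y - 128) = f(y).

F(y) = (-1080*y**4*exp(3*y) + 2880*y**3*exp(3*y) - 2010*y**2*exp(3*y) + 231*y**2 + 240*y*exp(3*y) - 360*y - 160*exp(3*y) + 248)/(432*y**4 - 1152*y**3 + 804*y**2 - 96*y + 64) + C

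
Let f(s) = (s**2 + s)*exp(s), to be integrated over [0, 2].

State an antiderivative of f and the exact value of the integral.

Recognize the product-rule pattern: f = u'v + uv' with u = s**2 - s + 1, v = exp(s), so integration by parts undoes it.
F(s) = s**2*exp(s) - s*exp(s) + exp(s) is an antiderivative of f.
Check: d/ds[s**2*exp(s) - s*exp(s) + exp(s)] = s**2*exp(s) + s*exp(s), which equals f(s).
F(2) = 3*exp(2); F(0) = 1.
Integral = F(2) - F(0) = -1 + 3*exp(2).

Antiderivative: F(s) = s**2*exp(s) - s*exp(s) + exp(s); value = -1 + 3*exp(2)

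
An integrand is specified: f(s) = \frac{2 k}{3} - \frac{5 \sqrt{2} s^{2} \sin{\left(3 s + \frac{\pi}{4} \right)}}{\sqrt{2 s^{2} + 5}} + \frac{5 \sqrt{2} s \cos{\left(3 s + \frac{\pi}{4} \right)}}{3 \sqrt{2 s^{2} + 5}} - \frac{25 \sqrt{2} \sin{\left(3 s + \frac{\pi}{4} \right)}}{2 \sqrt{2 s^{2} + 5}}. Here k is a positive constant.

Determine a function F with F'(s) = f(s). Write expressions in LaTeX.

The integrand splits into summands that can be handled one at a time.
Check: d/ds[\frac{4 k s + 5 \sqrt{2} \sqrt{2 s^{2} + 5} \cos{\left(3 s + \frac{\pi}{4} \right)}}{6}] = \frac{4 k \sqrt{2 s^{2} + 5} - 30 \sqrt{2} s^{2} \sin{\left(3 s + \frac{\pi}{4} \right)} + 10 \sqrt{2} s \cos{\left(3 s + \frac{\pi}{4} \right)} - 75 \sqrt{2} \sin{\left(3 s + \frac{\pi}{4} \right)}}{6 \sqrt{2 s^{2} + 5}}, which equals f(s).

An antiderivative is F(s) = \frac{4 k s + 5 \sqrt{2} \sqrt{2 s^{2} + 5} \cos{\left(3 s + \frac{\pi}{4} \right)}}{6}.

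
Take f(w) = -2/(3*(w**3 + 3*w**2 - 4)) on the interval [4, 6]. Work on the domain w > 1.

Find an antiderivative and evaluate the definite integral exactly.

Antiderivative: F(w) = (-2*w*log(w - 1) + 2*w*log(w + 2) - 4*log(w - 1) + 4*log(w + 2) - 6)/(27*w + 54); value = -2*log(6)/27 - 2*log(5)/27 + 1/108 + 2*log(3)/27 + 2*log(8)/27

Factor the denominator (3*(w - 1)*(w + 2)**2) and decompose: f = 2/(27*(w + 2)) + 2/(9*(w + 2)**2) - 2/(27*(w - 1)); each piece integrates to a log, atan, or power term.
F(w) = (-2*w*log(w - 1) + 2*w*log(w + 2) - 4*log(w - 1) + 4*log(w + 2) - 6)/(27*w + 54) is an antiderivative of f.
Check: d/dw[(-2*w*log(w - 1) + 2*w*log(w + 2) - 4*log(w - 1) + 4*log(w + 2) - 6)/(27*w + 54)] = -2/(3*w**3 + 9*w**2 - 12), which equals f(w).
F(6) = -2*log(5)/27 - 1/36 + 2*log(8)/27; F(4) = -2*log(3)/27 - 1/27 + 2*log(6)/27.
Integral = F(6) - F(4) = -2*log(6)/27 - 2*log(5)/27 + 1/108 + 2*log(3)/27 + 2*log(8)/27.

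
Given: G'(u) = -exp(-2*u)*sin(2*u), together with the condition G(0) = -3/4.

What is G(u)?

A candidate passes only if d/du[G] lands on the given G'(u) exactly.
A general antiderivative is exp(-2*u)*sin(2*u)/4 + exp(-2*u)*cos(2*u)/4 + C.
The condition gives C = -3/4 - (1/4) = -1.
So G(u) = -1 + exp(-2*u)*sin(2*u)/4 + exp(-2*u)*cos(2*u)/4.
Check: d/du[-1 + exp(-2*u)*sin(2*u)/4 + exp(-2*u)*cos(2*u)/4] = -exp(-2*u)*sin(2*u) = G'(u).

G(u) = -1 + exp(-2*u)*sin(2*u)/4 + exp(-2*u)*cos(2*u)/4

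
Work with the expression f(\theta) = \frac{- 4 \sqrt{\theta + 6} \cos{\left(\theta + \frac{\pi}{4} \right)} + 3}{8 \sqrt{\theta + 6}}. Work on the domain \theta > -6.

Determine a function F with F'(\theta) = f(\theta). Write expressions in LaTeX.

An antiderivative F(\theta) passes only if d/d\theta[F] lands on f(\theta) exactly.
Check: d/d\theta[\frac{3 \sqrt{\theta + 6}}{4} - \frac{\sin{\left(\theta + \frac{\pi}{4} \right)}}{2}] = \frac{- 4 \sqrt{\theta + 6} \cos{\left(\theta + \frac{\pi}{4} \right)} + 3}{8 \sqrt{\theta + 6}} = f(\theta).

An antiderivative is F(\theta) = \frac{3 \sqrt{\theta + 6}}{4} - \frac{\sin{\left(\theta + \frac{\pi}{4} \right)}}{2}.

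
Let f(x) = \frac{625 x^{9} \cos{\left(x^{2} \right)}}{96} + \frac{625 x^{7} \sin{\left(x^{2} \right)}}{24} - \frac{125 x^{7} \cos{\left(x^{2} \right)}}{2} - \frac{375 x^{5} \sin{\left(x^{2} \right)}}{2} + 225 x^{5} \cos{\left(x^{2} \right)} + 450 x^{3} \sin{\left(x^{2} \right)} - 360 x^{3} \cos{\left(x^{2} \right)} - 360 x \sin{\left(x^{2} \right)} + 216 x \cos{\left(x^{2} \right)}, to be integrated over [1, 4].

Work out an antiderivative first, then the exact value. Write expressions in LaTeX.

Recognize the product-rule pattern: f = u'v + uv' with u = \frac{4 \left(3 - \frac{5 x^{2}}{4}\right)^{4}}{3}, v = \sin{\left(x^{2} \right)}, so integration by parts undoes it.
F(x) = \frac{\left(5 x^{2} - 12\right)^{4} \sin{\left(x^{2} \right)}}{192} is an antiderivative of f.
Check: d/dx[\frac{\left(5 x^{2} - 12\right)^{4} \sin{\left(x^{2} \right)}}{192}] = \frac{625 x^{9} \cos{\left(x^{2} \right)}}{96} + \frac{625 x^{7} \sin{\left(x^{2} \right)}}{24} - \frac{125 x^{7} \cos{\left(x^{2} \right)}}{2} - \frac{375 x^{5} \sin{\left(x^{2} \right)}}{2} + 225 x^{5} \cos{\left(x^{2} \right)} + 450 x^{3} \sin{\left(x^{2} \right)} - 360 x^{3} \cos{\left(x^{2} \right)} - 360 x \sin{\left(x^{2} \right)} + 216 x \cos{\left(x^{2} \right)} = f(x).
F(4) = \frac{334084 \sin{\left(16 \right)}}{3}; F(1) = \frac{2401 \sin{\left(1 \right)}}{192}.
Integral = F(4) - F(1) = \frac{334084 \sin{\left(16 \right)}}{3} - \frac{2401 \sin{\left(1 \right)}}{192}.

Antiderivative: F(x) = \frac{\left(5 x^{2} - 12\right)^{4} \sin{\left(x^{2} \right)}}{192}; value = \frac{334084 \sin{\left(16 \right)}}{3} - \frac{2401 \sin{\left(1 \right)}}{192}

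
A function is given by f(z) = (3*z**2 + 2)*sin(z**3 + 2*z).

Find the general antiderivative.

F(z) = -cos(z**3 + 2*z) + C

f matches the chain-rule pattern g'(h)*h' with inner function h(z) = z**3 + 2*z; substituting u = h(z) collapses the integral.
Check: d/dz[-cos(z**3 + 2*z)] = 3*z**2*sin(z**3 + 2*z) + 2*sin(z**3 + 2*z), which equals f(z).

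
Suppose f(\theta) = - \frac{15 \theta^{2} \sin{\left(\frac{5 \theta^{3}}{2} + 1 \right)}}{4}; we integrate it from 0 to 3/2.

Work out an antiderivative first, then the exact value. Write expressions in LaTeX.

Antiderivative: F(\theta) = \frac{\cos{\left(\frac{5 \theta^{3}}{2} + 1 \right)}}{2}; value = \frac{\cos{\left(\frac{151}{16} \right)}}{2} - \frac{\cos{\left(1 \right)}}{2}

The substitution u = \frac{5 \theta^{3}}{2} + 1 works: f is exactly (dF/du)*(du/d\theta) for that inner function.
F(\theta) = \frac{\cos{\left(\frac{5 \theta^{3}}{2} + 1 \right)}}{2} is an antiderivative of f.
Check: d/d\theta[\frac{\cos{\left(\frac{5 \theta^{3}}{2} + 1 \right)}}{2}] = - \frac{15 \theta^{2} \sin{\left(\frac{5 \theta^{3}}{2} + 1 \right)}}{4} = f(\theta).
F(3/2) = \frac{\cos{\left(\frac{151}{16} \right)}}{2}; F(0) = \frac{\cos{\left(1 \right)}}{2}.
Integral = F(3/2) - F(0) = \frac{\cos{\left(\frac{151}{16} \right)}}{2} - \frac{\cos{\left(1 \right)}}{2}.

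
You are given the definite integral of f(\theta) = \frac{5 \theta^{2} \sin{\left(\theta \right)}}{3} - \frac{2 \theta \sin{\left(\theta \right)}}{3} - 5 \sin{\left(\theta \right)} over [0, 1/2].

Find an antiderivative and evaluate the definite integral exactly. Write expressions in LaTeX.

Antiderivative: F(\theta) = - \frac{5 \theta^{2} \cos{\left(\theta \right)}}{3} + \frac{10 \theta \sin{\left(\theta \right)}}{3} + \frac{2 \theta \cos{\left(\theta \right)}}{3} - \frac{2 \sin{\left(\theta \right)}}{3} + \frac{25 \cos{\left(\theta \right)}}{3}; value = - \frac{25}{3} + \sin{\left(\frac{1}{2} \right)} + \frac{33 \cos{\left(\frac{1}{2} \right)}}{4}

Integrate term by term and add the pieces.
F(\theta) = - \frac{5 \theta^{2} \cos{\left(\theta \right)}}{3} + \frac{10 \theta \sin{\left(\theta \right)}}{3} + \frac{2 \theta \cos{\left(\theta \right)}}{3} - \frac{2 \sin{\left(\theta \right)}}{3} + \frac{25 \cos{\left(\theta \right)}}{3} is an antiderivative of f.
Check: d/d\theta[- \frac{5 \theta^{2} \cos{\left(\theta \right)}}{3} + \frac{10 \theta \sin{\left(\theta \right)}}{3} + \frac{2 \theta \cos{\left(\theta \right)}}{3} - \frac{2 \sin{\left(\theta \right)}}{3} + \frac{25 \cos{\left(\theta \right)}}{3}] = \frac{5 \theta^{2} \sin{\left(\theta \right)}}{3} - \frac{2 \theta \sin{\left(\theta \right)}}{3} - 5 \sin{\left(\theta \right)} = f(\theta).
F(1/2) = \sin{\left(\frac{1}{2} \right)} + \frac{33 \cos{\left(\frac{1}{2} \right)}}{4}; F(0) = \frac{25}{3}.
Integral = F(1/2) - F(0) = - \frac{25}{3} + \sin{\left(\frac{1}{2} \right)} + \frac{33 \cos{\left(\frac{1}{2} \right)}}{4}.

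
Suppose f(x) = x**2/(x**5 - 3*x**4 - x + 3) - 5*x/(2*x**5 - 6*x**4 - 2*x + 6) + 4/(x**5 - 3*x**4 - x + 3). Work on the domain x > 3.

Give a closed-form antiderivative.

Factor the denominator (2*(x - 3)*(x - 1)*(x + 1)*(x**2 + 1)) and decompose: f = -(9*x - 23)/(40*(x**2 + 1)) + 15/(32*(x + 1)) - 5/(16*(x - 1)) + 11/(160*(x - 3)); each piece integrates to a log, atan, or power term.
Check: d/dx[(11*log(x - 3) - 50*log(x - 1) + 75*log(x + 1) - 18*log(x**2 + 1) + 92*atan(x))/160] = (2*x**2 - 5*x + 8)/(2*x**5 - 6*x**4 - 2*x + 6), which equals f(x).

An antiderivative is F(x) = (11*log(x - 3) - 50*log(x - 1) + 75*log(x + 1) - 18*log(x**2 + 1) + 92*atan(x))/160.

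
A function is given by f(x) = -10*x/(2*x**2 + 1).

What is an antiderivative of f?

f matches the chain-rule pattern g'(h)*h' with inner function h(x) = 4*x**2 + 2; substituting u = h(x) collapses the integral.
Check: d/dx[-5*log(4*x**2 + 2)/2] = -10*x/(2*x**2 + 1) = f(x).

An antiderivative is F(x) = -5*log(4*x**2 + 2)/2.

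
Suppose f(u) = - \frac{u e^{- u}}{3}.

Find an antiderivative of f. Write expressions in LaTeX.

An antiderivative is F(u) = \frac{\left(u + 1\right) e^{- u}}{3}.

Recognize the product-rule pattern: f = v'r + vr' with v = \frac{u}{3} + \frac{1}{3}, r = e^{- u}, so integration by parts undoes it.
Check: d/du[\frac{\left(u + 1\right) e^{- u}}{3}] = - \frac{u e^{- u}}{3} = f(u).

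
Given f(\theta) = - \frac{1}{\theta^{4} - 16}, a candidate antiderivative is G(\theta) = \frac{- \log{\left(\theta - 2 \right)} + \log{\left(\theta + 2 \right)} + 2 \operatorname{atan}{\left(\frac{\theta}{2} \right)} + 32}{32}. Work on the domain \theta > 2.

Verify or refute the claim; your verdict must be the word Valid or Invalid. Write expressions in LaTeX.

Valid. The derivative of G reproduces f.

d/d\theta[G] = - \frac{1}{\theta^{4} - 16}
This equals f(\theta) exactly, so the claim holds.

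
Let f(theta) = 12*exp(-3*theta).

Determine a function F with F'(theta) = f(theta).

Whatever form F(theta) takes, F'(theta) = f(theta) is non-negotiable.
Check: d/dtheta[-4*exp(-3*theta)] = 12*exp(-3*theta) = f(theta).

An antiderivative is F(theta) = -4*exp(-3*theta).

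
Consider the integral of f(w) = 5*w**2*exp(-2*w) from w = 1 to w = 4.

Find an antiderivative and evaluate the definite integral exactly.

Antiderivative: F(w) = -5*(2*w**2 + 2*w + 1)*exp(-2*w)/4; value = -205*exp(-8)/4 + 25*exp(-2)/4

Recognize the product-rule pattern: f = u'v + uv' with u = -5*w**2/2 - 5*w/2 - 5/4, v = exp(-2*w), so integration by parts undoes it.
F(w) = -5*(2*w**2 + 2*w + 1)*exp(-2*w)/4 is an antiderivative of f.
Check: d/dw[-5*(2*w**2 + 2*w + 1)*exp(-2*w)/4] = 5*w**2*exp(-2*w) = f(w).
F(4) = -205*exp(-8)/4; F(1) = -25*exp(-2)/4.
Integral = F(4) - F(1) = -205*exp(-8)/4 + 25*exp(-2)/4.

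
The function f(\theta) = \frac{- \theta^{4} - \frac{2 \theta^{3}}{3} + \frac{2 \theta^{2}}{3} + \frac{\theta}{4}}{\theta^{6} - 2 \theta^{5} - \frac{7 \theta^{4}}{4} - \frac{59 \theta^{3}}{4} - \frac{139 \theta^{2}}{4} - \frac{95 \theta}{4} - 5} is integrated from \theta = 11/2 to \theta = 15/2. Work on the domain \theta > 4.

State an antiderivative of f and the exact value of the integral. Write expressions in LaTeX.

The denominator factors as 3 \left(\theta - 4\right) \left(\theta + 1\right) \left(2 \theta + 1\right)^{2} \left(\theta^{2} + 5\right); partial fractions split f into directly integrable pieces: \frac{271 \theta - 1175}{2646 \left(\theta^{2} + 5\right)} + \frac{1040}{11907 \left(2 \theta + 1\right)} - \frac{4}{189 \left(2 \theta + 1\right)^{2}} - \frac{1}{90 \left(\theta + 1\right)} - \frac{164}{1215 \left(\theta - 4\right)}.
F(\theta) = \frac{- 64288 \theta \log{\left(\theta - 4 \right)} + 20800 \theta \log{\left(\theta + \frac{1}{2} \right)} - 5292 \theta \log{\left(\theta + 1 \right)} + 24390 \theta \log{\left(\theta^{2} + 5 \right)} - 42300 \sqrt{5} \theta \operatorname{atan}{\left(\frac{\sqrt{5} \theta}{5} \right)} - 32144 \log{\left(\theta - 4 \right)} + 10400 \log{\left(\theta + \frac{1}{2} \right)} - 2646 \log{\left(\theta + 1 \right)} + 12195 \log{\left(\theta^{2} + 5 \right)} - 21150 \sqrt{5} \operatorname{atan}{\left(\frac{\sqrt{5} \theta}{5} \right)} + 2520}{476280 \theta + 238140} is an antiderivative of f.
Check: d/d\theta[\frac{- 64288 \theta \log{\left(\theta - 4 \right)} + 20800 \theta \log{\left(\theta + \frac{1}{2} \right)} - 5292 \theta \log{\left(\theta + 1 \right)} + 24390 \theta \log{\left(\theta^{2} + 5 \right)} - 42300 \sqrt{5} \theta \operatorname{atan}{\left(\frac{\sqrt{5} \theta}{5} \right)} - 32144 \log{\left(\theta - 4 \right)} + 10400 \log{\left(\theta + \frac{1}{2} \right)} - 2646 \log{\left(\theta + 1 \right)} + 12195 \log{\left(\theta^{2} + 5 \right)} - 21150 \sqrt{5} \operatorname{atan}{\left(\frac{\sqrt{5} \theta}{5} \right)} + 2520}{476280 \theta + 238140}] = \frac{- 12 \theta^{4} - 8 \theta^{3} + 8 \theta^{2} + 3 \theta}{12 \theta^{6} - 24 \theta^{5} - 21 \theta^{4} - 177 \theta^{3} - 417 \theta^{2} - 285 \theta - 60}, which equals f(\theta).
F(15/2) = - \frac{235 \sqrt{5} \operatorname{atan}{\left(\frac{3 \sqrt{5}}{2} \right)}}{2646} - \frac{164 \log{\left(\frac{7}{2} \right)}}{1215} - \frac{\log{\left(\frac{17}{2} \right)}}{90} + \frac{1}{1512} + \frac{520 \log{\left(8 \right)}}{11907} + \frac{271 \log{\left(\frac{245}{4} \right)}}{5292}; F(11/2) = - \frac{235 \sqrt{5} \operatorname{atan}{\left(\frac{11 \sqrt{5}}{10} \right)}}{2646} - \frac{164 \log{\left(\frac{3}{2} \right)}}{1215} - \frac{\log{\left(\frac{13}{2} \right)}}{90} + \frac{1}{1134} + \frac{520 \log{\left(6 \right)}}{11907} + \frac{271 \log{\left(\frac{141}{4} \right)}}{5292}.
Integral = F(15/2) - F(11/2) = - \frac{235 \sqrt{5} \operatorname{atan}{\left(\frac{3 \sqrt{5}}{2} \right)}}{2646} - \frac{271 \log{\left(\frac{141}{4} \right)}}{5292} - \frac{164 \log{\left(\frac{7}{2} \right)}}{1215} - \frac{520 \log{\left(6 \right)}}{11907} - \frac{\log{\left(\frac{17}{2} \right)}}{90} - \frac{1}{4536} + \frac{\log{\left(\frac{13}{2} \right)}}{90} + \frac{164 \log{\left(\frac{3}{2} \right)}}{1215} + \frac{520 \log{\left(8 \right)}}{11907} + \frac{271 \log{\left(\frac{245}{4} \right)}}{5292} + \frac{235 \sqrt{5} \operatorname{atan}{\left(\frac{11 \sqrt{5}}{10} \right)}}{2646}.

Antiderivative: F(\theta) = \frac{- 64288 \theta \log{\left(\theta - 4 \right)} + 20800 \theta \log{\left(\theta + \frac{1}{2} \right)} - 5292 \theta \log{\left(\theta + 1 \right)} + 24390 \theta \log{\left(\theta^{2} + 5 \right)} - 42300 \sqrt{5} \theta \operatorname{atan}{\left(\frac{\sqrt{5} \theta}{5} \right)} - 32144 \log{\left(\theta - 4 \right)} + 10400 \log{\left(\theta + \frac{1}{2} \right)} - 2646 \log{\left(\theta + 1 \right)} + 12195 \log{\left(\theta^{2} + 5 \right)} - 21150 \sqrt{5} \operatorname{atan}{\left(\frac{\sqrt{5} \theta}{5} \right)} + 2520}{476280 \theta + 238140}; value = - \frac{235 \sqrt{5} \operatorname{atan}{\left(\frac{3 \sqrt{5}}{2} \right)}}{2646} - \frac{271 \log{\left(\frac{141}{4} \right)}}{5292} - \frac{164 \log{\left(\frac{7}{2} \right)}}{1215} - \frac{520 \log{\left(6 \right)}}{11907} - \frac{\log{\left(\frac{17}{2} \right)}}{90} - \frac{1}{4536} + \frac{\log{\left(\frac{13}{2} \right)}}{90} + \frac{164 \log{\left(\frac{3}{2} \right)}}{1215} + \frac{520 \log{\left(8 \right)}}{11907} + \frac{271 \log{\left(\frac{245}{4} \right)}}{5292} + \frac{235 \sqrt{5} \operatorname{atan}{\left(\frac{11 \sqrt{5}}{10} \right)}}{2646}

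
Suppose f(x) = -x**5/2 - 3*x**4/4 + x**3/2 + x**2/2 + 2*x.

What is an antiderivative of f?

The integrand splits into summands that can be handled one at a time.
Check: d/dx[-x**6/12 - 3*x**5/20 + x**4/8 + x**3/6 + x**2] = -x**5/2 - 3*x**4/4 + x**3/2 + x**2/2 + 2*x = f(x).

An antiderivative is F(x) = -x**6/12 - 3*x**5/20 + x**4/8 + x**3/6 + x**2.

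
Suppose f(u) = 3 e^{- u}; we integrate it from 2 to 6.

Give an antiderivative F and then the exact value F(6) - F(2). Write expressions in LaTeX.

Since d/du undoes antidifferentiation here, F'(u) = f(u) is required of F(u).
F(u) = - 3 e^{- u} is an antiderivative of f.
Check: d/du[- 3 e^{- u}] = 3 e^{- u} = f(u).
F(6) = - \frac{3}{e^{6}}; F(2) = - \frac{3}{e^{2}}.
Integral = F(6) - F(2) = - \frac{3}{e^{6}} + \frac{3}{e^{2}}.

Antiderivative: F(u) = - 3 e^{- u}; value = - \frac{3}{e^{6}} + \frac{3}{e^{2}}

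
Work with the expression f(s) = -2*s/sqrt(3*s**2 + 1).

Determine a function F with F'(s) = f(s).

An antiderivative is F(s) = -2*sqrt(3*s**2 + 1)/3.

The substitution u = 3*s**2 + 1 works: f is exactly (dF/du)*(du/ds) for that inner function.
Check: d/ds[-2*sqrt(3*s**2 + 1)/3] = -2*s/sqrt(3*s**2 + 1) = f(s).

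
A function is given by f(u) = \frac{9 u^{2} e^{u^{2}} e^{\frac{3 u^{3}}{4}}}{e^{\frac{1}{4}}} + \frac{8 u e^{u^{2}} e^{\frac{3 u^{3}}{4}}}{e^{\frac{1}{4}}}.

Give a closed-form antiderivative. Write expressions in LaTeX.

An antiderivative is F(u) = \frac{4 e^{u^{2}} e^{\frac{3 u^{3}}{4}}}{e^{\frac{1}{4}}}.

The substitution w = \frac{3 u^{3}}{4} + u^{2} - \frac{1}{4} works: f is exactly (dF/dw)*(dw/du) for that inner function.
Check: d/du[\frac{4 e^{u^{2}} e^{\frac{3 u^{3}}{4}}}{e^{\frac{1}{4}}}] = \frac{9 u^{2} e^{u^{2}} e^{\frac{3 u^{3}}{4}} + 8 u e^{u^{2}} e^{\frac{3 u^{3}}{4}}}{e^{\frac{1}{4}}}, which equals f(u).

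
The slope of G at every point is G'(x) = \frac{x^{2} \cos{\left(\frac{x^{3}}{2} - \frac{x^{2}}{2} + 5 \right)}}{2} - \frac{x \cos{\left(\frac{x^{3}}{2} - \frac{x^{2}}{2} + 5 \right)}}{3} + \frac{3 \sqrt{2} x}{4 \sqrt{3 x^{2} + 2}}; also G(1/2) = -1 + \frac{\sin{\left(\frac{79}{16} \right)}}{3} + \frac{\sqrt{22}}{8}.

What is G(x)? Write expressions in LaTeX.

Integrate term by term and add the pieces.
A general antiderivative is \frac{\sqrt{\frac{3 x^{2}}{2} + 1}}{2} + \frac{\sin{\left(\frac{x^{3}}{2} - \frac{x^{2}}{2} + 5 \right)}}{3} + C.
The condition gives C = -1 + \frac{\sin{\left(\frac{79}{16} \right)}}{3} + \frac{\sqrt{22}}{8} - (\frac{\sin{\left(\frac{79}{16} \right)}}{3} + \frac{\sqrt{22}}{8}) = -1.
So G(x) = \frac{3 \sqrt{2} \sqrt{3 x^{2} + 2} + 4 \sin{\left(\frac{x^{3}}{2} - \frac{x^{2}}{2} + 5 \right)} - 12}{12}.
Check: d/dx[\frac{3 \sqrt{2} \sqrt{3 x^{2} + 2} + 4 \sin{\left(\frac{x^{3}}{2} - \frac{x^{2}}{2} + 5 \right)} - 12}{12}] = \frac{6 x^{2} \sqrt{3 x^{2} + 2} \cos{\left(\frac{x^{3}}{2} - \frac{x^{2}}{2} + 5 \right)} - 4 x \sqrt{3 x^{2} + 2} \cos{\left(\frac{x^{3}}{2} - \frac{x^{2}}{2} + 5 \right)} + 9 \sqrt{2} x}{12 \sqrt{3 x^{2} + 2}}, which equals G'(x).

G(x) = \frac{3 \sqrt{2} \sqrt{3 x^{2} + 2} + 4 \sin{\left(\frac{x^{3}}{2} - \frac{x^{2}}{2} + 5 \right)} - 12}{12}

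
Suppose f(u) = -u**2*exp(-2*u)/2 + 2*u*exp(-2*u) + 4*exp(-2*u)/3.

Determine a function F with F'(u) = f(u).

An antiderivative is F(u) = (6*u**2 - 18*u - 25)*exp(-2*u)/24.

f has the shape v'r + vr' for v = u**2/4 - 3*u/4 - 25/24 and r = exp(-2*u) — it is the derivative of the product v*r.
Check: d/du[(6*u**2 - 18*u - 25)*exp(-2*u)/24] = (-3*u**2 + 12*u + 8)*exp(-2*u)/6, which equals f(u).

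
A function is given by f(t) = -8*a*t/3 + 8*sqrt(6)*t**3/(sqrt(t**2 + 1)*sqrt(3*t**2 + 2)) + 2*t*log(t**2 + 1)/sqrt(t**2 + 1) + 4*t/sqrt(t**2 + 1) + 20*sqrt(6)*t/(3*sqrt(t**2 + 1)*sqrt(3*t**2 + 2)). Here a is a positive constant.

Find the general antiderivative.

F(t) = -4*a*t**2/3 + 4*sqrt(t**2/2 + 1/3)*sqrt(4*t**2 + 4) + sqrt(4*t**2 + 4)*log(t**2 + 1) + C

Integrate term by term and add the pieces.
Check: d/dt[-4*a*t**2/3 + 4*sqrt(t**2/2 + 1/3)*sqrt(4*t**2 + 4) + sqrt(4*t**2 + 4)*log(t**2 + 1)] = (-8*a*t*sqrt(t**2 + 1)*sqrt(3*t**2 + 2) + 24*sqrt(6)*t**3 + 6*t*sqrt(3*t**2 + 2)*log(t**2 + 1) + 12*t*sqrt(3*t**2 + 2) + 20*sqrt(6)*t)/(3*sqrt(t**2 + 1)*sqrt(3*t**2 + 2)), which equals f(t).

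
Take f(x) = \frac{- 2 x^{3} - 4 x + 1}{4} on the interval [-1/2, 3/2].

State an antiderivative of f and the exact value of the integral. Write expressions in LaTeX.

A first test for any F(x): its x-derivative must equal f(x) identically.
F(x) = - \frac{x^{4}}{8} - \frac{x^{2}}{2} + \frac{x}{4} is an antiderivative of f.
Check: d/dx[- \frac{x^{4}}{8} - \frac{x^{2}}{2} + \frac{x}{4}] = - \frac{x^{3}}{2} - x + \frac{1}{4}, which equals f(x).
F(3/2) = - \frac{177}{128}; F(-1/2) = - \frac{33}{128}.
Integral = F(3/2) - F(-1/2) = - \frac{9}{8}.

Antiderivative: F(x) = - \frac{x^{4}}{8} - \frac{x^{2}}{2} + \frac{x}{4}; value = - \frac{9}{8}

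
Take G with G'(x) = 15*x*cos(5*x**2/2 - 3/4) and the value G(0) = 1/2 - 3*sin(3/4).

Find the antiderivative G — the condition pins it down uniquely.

G'(x) matches the chain-rule pattern g'(h)*h' with inner function h(x) = 5*x**2/2 - 3/4; substituting u = h(x) collapses the integral.
A general antiderivative is 3*sin(5*x**2/2 - 3/4) + C.
The condition gives C = 1/2 - 3*sin(3/4) - (-3*sin(3/4)) = 1/2.
So G(x) = 3*sin(5*x**2/2 - 3/4) + 1/2.
Check: d/dx[3*sin(5*x**2/2 - 3/4) + 1/2] = 15*x*cos(5*x**2/2 - 3/4) = G'(x).

G(x) = 3*sin(5*x**2/2 - 3/4) + 1/2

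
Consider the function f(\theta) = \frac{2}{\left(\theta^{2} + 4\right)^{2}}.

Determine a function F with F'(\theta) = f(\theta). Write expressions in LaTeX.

Any candidate F(\theta) must reproduce f(\theta) exactly when differentiated.
Check: d/d\theta[\frac{2 \theta}{8 \theta^{2} + 32} + \frac{\operatorname{atan}{\left(\frac{\theta}{2} \right)}}{8}] = \frac{2}{\theta^{4} + 8 \theta^{2} + 16}, which equals f(\theta).

An antiderivative is F(\theta) = \frac{2 \theta}{8 \theta^{2} + 32} + \frac{\operatorname{atan}{\left(\frac{\theta}{2} \right)}}{8}.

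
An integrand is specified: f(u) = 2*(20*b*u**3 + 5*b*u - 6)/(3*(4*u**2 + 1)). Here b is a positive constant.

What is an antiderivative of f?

Recover f(u) by differentiating a candidate F(u); any mismatch rules it out.
Check: d/du[5*b*u**2/3 - 2*atan(2*u)] = (40*b*u**3 + 10*b*u - 12)/(12*u**2 + 3), which equals f(u).

An antiderivative is F(u) = 5*b*u**2/3 - 2*atan(2*u).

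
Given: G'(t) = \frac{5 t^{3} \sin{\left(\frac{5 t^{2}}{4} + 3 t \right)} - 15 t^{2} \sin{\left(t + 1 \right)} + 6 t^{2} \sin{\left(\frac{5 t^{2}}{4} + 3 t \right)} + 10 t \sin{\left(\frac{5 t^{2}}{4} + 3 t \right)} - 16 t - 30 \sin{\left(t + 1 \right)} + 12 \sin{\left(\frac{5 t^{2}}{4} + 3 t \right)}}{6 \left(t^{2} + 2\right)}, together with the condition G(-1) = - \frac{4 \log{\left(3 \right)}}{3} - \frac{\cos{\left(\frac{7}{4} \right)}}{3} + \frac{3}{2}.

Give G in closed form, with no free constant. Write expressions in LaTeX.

A candidate passes only if d/dt[G] lands on the given G'(t) exactly.
A general antiderivative is - \frac{4 \log{\left(t^{2} + 2 \right)}}{3} + \frac{5 \cos{\left(t + 1 \right)}}{2} - \frac{\cos{\left(\frac{5 t^{2}}{4} + 3 t \right)}}{3} + C.
The condition gives C = - \frac{4 \log{\left(3 \right)}}{3} - \frac{\cos{\left(\frac{7}{4} \right)}}{3} + \frac{3}{2} - (- \frac{4 \log{\left(3 \right)}}{3} - \frac{\cos{\left(\frac{7}{4} \right)}}{3} + \frac{5}{2}) = -1.
So G(t) = \frac{- 8 \log{\left(t^{2} + 2 \right)} + 15 \cos{\left(t + 1 \right)} - 2 \cos{\left(\frac{5 t^{2}}{4} + 3 t \right)} - 6}{6}.
Check: d/dt[\frac{- 8 \log{\left(t^{2} + 2 \right)} + 15 \cos{\left(t + 1 \right)} - 2 \cos{\left(\frac{5 t^{2}}{4} + 3 t \right)} - 6}{6}] = \frac{5 t^{3} \sin{\left(\frac{5 t^{2}}{4} + 3 t \right)} - 15 t^{2} \sin{\left(t + 1 \right)} + 6 t^{2} \sin{\left(\frac{5 t^{2}}{4} + 3 t \right)} + 10 t \sin{\left(\frac{5 t^{2}}{4} + 3 t \right)} - 16 t - 30 \sin{\left(t + 1 \right)} + 12 \sin{\left(\frac{5 t^{2}}{4} + 3 t \right)}}{6 t^{2} + 12}, which equals G'(t).

G(t) = \frac{- 8 \log{\left(t^{2} + 2 \right)} + 15 \cos{\left(t + 1 \right)} - 2 \cos{\left(\frac{5 t^{2}}{4} + 3 t \right)} - 6}{6}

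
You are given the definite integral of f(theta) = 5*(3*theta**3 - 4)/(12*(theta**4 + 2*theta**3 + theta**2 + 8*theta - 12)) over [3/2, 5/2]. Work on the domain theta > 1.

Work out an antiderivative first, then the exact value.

Factor the denominator (12*(theta - 1)*(theta + 3)*(theta**2 + 4)) and decompose: f = (23*theta - 17)/(39*(theta**2 + 4)) + 425/(624*(theta + 3)) - 1/(48*(theta - 1)); each piece integrates to a log, atan, or power term.
F(theta) = (-13*log(theta - 1) + 425*log(theta + 3) + 184*log(theta**2 + 4) - 136*atan(theta/2))/624 is an antiderivative of f.
Check: d/dtheta[(-13*log(theta - 1) + 425*log(theta + 3) + 184*log(theta**2 + 4) - 136*atan(theta/2))/624] = (15*theta**3 - 20)/(12*theta**4 + 24*theta**3 + 12*theta**2 + 96*theta - 144), which equals f(theta).
F(5/2) = -17*atan(5/4)/78 - log(3/2)/48 + 23*log(41/4)/78 + 425*log(11/2)/624; F(3/2) = -17*atan(3/4)/78 + log(2)/48 + 23*log(25/4)/78 + 425*log(9/2)/624.
Integral = F(5/2) - F(3/2) = -425*log(9/2)/624 - 23*log(25/4)/78 - 17*atan(5/4)/78 - log(2)/48 - log(3/2)/48 + 17*atan(3/4)/78 + 23*log(41/4)/78 + 425*log(11/2)/624.

Antiderivative: F(theta) = (-13*log(theta - 1) + 425*log(theta + 3) + 184*log(theta**2 + 4) - 136*atan(theta/2))/624; value = -425*log(9/2)/624 - 23*log(25/4)/78 - 17*atan(5/4)/78 - log(2)/48 - log(3/2)/48 + 17*atan(3/4)/78 + 23*log(41/4)/78 + 425*log(11/2)/624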